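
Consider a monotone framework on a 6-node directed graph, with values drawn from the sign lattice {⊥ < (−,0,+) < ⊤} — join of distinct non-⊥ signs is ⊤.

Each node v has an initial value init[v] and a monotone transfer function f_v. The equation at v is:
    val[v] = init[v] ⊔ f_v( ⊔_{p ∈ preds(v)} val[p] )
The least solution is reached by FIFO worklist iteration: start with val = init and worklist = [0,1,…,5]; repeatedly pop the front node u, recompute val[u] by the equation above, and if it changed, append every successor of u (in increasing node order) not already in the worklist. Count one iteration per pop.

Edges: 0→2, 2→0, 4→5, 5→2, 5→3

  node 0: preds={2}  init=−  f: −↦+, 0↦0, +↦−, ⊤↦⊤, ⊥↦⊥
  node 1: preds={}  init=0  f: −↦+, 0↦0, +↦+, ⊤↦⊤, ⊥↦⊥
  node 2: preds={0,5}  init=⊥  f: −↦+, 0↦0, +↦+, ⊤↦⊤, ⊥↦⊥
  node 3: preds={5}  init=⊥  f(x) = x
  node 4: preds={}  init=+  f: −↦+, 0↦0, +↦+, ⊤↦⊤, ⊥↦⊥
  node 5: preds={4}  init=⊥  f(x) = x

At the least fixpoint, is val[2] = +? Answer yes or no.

Trace (11 dequeues):
  [1] u=0 | in ⊥ | out − | ==
  [2] u=1 | in ⊥ | out 0 | ==
  [3] u=2 | in − | out + | prev ⊥ | push {0}
  [4] u=3 | in ⊥ | out ⊥ | ==
  [5] u=4 | in ⊥ | out + | ==
  [6] u=5 | in + | out + | prev ⊥ | push {2,3}
  [7] u=0 | in + | out − | ==
  [8] u=2 | in ⊤ | out ⊤ | prev + | push {0}
  [9] u=3 | in + | out + | prev ⊥ | push {}
  [10] u=0 | in ⊤ | out ⊤ | prev − | push {2}
  [11] u=2 | in ⊤ | out ⊤ | ==

Converged values:
  [0] ⊤
  [1] 0
  [2] ⊤
  [3] +
  [4] +
  [5] +

no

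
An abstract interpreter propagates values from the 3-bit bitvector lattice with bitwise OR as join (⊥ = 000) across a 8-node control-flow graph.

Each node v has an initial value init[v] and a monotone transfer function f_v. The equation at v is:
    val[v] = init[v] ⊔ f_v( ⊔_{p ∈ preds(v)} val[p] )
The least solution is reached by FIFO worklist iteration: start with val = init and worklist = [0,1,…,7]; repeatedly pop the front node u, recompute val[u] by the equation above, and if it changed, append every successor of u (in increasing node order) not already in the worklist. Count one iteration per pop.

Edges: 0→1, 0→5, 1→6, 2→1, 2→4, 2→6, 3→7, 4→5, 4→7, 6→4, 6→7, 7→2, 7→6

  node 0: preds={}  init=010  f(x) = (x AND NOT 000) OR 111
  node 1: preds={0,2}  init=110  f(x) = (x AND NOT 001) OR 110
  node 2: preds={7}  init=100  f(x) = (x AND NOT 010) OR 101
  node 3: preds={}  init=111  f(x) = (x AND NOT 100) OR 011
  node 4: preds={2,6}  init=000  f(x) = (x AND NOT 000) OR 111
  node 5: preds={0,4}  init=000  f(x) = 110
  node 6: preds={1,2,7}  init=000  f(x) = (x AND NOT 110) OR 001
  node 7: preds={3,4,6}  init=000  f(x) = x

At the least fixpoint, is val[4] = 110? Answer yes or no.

no

Trace (12 dequeues):
  [1] u=0 | in 000 | out 111 | prev 010 | push {}
  [2] u=1 | in 111 | out 110 | ==
  [3] u=2 | in 000 | out 101 | prev 100 | push {1}
  [4] u=3 | in 000 | out 111 | ==
  [5] u=4 | in 101 | out 111 | prev 000 | push {}
  [6] u=5 | in 111 | out 110 | prev 000 | push {}
  [7] u=6 | in 111 | out 001 | prev 000 | push {4}
  [8] u=7 | in 111 | out 111 | prev 000 | push {2,6}
  [9] u=1 | in 111 | out 110 | ==
  [10] u=4 | in 101 | out 111 | ==
  [11] u=2 | in 111 | out 101 | ==
  [12] u=6 | in 111 | out 001 | ==

Converged values:
  [0] 111
  [1] 110
  [2] 101
  [3] 111
  [4] 111
  [5] 110
  [6] 001
  [7] 111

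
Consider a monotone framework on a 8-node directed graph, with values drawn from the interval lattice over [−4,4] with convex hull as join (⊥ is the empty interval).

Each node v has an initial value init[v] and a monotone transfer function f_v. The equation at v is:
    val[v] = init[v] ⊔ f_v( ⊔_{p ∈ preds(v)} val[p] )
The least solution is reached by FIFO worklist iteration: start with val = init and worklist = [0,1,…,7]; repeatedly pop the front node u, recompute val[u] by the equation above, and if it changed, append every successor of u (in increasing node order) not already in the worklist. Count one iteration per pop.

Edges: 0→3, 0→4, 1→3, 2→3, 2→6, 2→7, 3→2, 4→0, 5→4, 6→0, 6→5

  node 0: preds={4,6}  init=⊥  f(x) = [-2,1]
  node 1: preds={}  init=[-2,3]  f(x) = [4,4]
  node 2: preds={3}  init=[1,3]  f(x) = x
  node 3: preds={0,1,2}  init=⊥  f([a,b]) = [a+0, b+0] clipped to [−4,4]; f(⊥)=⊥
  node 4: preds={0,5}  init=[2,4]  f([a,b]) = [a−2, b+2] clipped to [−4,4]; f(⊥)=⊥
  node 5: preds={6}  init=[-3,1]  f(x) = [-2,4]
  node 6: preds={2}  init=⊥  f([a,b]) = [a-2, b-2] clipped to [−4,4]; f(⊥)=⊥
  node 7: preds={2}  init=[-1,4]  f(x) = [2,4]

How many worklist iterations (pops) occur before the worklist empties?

17

Iteration log — 17 steps:
  step 1. node 0  ⊔preds=[2,4]  new=[-2,1]  old=⊥  +wl: 
  step 2. node 1  ⊔preds=⊥  new=[-2,4]  old=[-2,3]  +wl: 
  step 3. node 2  ⊔preds=⊥  new=[1,3]  stable
  step 4. node 3  ⊔preds=[-2,4]  new=[-2,4]  old=⊥  +wl: 2
  step 5. node 4  ⊔preds=[-3,1]  new=[-4,4]  old=[2,4]  +wl: 0
  step 6. node 5  ⊔preds=⊥  new=[-3,4]  old=[-3,1]  +wl: 4
  step 7. node 6  ⊔preds=[1,3]  new=[-1,1]  old=⊥  +wl: 5
  step 8. node 7  ⊔preds=[1,3]  new=[-1,4]  stable
  step 9. node 2  ⊔preds=[-2,4]  new=[-2,4]  old=[1,3]  +wl: 3,6,7
  step 10. node 0  ⊔preds=[-4,4]  new=[-2,1]  stable
  step 11. node 4  ⊔preds=[-3,4]  new=[-4,4]  stable
  step 12. node 5  ⊔preds=[-1,1]  new=[-3,4]  stable
  step 13. node 3  ⊔preds=[-2,4]  new=[-2,4]  stable
  step 14. node 6  ⊔preds=[-2,4]  new=[-4,2]  old=[-1,1]  +wl: 0,5
  step 15. node 7  ⊔preds=[-2,4]  new=[-1,4]  stable
  step 16. node 0  ⊔preds=[-4,4]  new=[-2,1]  stable
  step 17. node 5  ⊔preds=[-4,2]  new=[-3,4]  stable

Least fixpoint reached:
  node 0: [-2,1]
  node 1: [-2,4]
  node 2: [-2,4]
  node 3: [-2,4]
  node 4: [-4,4]
  node 5: [-3,4]
  node 6: [-4,2]
  node 7: [-1,4]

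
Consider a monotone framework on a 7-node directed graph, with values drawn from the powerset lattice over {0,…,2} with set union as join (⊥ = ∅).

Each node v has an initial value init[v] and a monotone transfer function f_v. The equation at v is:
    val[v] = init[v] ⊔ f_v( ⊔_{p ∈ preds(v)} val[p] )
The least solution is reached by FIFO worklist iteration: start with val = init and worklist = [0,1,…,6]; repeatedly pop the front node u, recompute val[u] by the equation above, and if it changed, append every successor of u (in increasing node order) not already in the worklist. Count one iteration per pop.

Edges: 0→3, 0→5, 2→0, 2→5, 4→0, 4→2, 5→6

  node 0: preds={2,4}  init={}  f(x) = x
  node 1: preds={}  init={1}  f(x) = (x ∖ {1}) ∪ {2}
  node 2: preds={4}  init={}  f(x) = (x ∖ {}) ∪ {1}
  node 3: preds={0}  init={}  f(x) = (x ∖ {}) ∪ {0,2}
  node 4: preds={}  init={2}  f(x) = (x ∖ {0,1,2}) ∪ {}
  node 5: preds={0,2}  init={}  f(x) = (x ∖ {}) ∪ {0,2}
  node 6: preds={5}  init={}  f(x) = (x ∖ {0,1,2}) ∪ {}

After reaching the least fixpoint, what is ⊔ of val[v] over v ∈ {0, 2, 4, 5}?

{0,1,2}

Worklist (10 pops):
  #1 pop 0: in={2} → {2} (was {}); enqueue []
  #2 pop 1: in={} → {1,2} (was {1}); enqueue []
  #3 pop 2: in={2} → {1,2} (was {}); enqueue [0]
  #4 pop 3: in={2} → {0,2} (was {}); enqueue []
  #5 pop 4: in={} → {2} (no change)
  #6 pop 5: in={1,2} → {0,1,2} (was {}); enqueue []
  #7 pop 6: in={0,1,2} → {} (no change)
  #8 pop 0: in={1,2} → {1,2} (was {2}); enqueue [3,5]
  #9 pop 3: in={1,2} → {0,1,2} (was {0,2}); enqueue []
  #10 pop 5: in={1,2} → {0,1,2} (no change)

Fixpoint:
  val[0] = {1,2}
  val[1] = {1,2}
  val[2] = {1,2}
  val[3] = {0,1,2}
  val[4] = {2}
  val[5] = {0,1,2}
  val[6] = {}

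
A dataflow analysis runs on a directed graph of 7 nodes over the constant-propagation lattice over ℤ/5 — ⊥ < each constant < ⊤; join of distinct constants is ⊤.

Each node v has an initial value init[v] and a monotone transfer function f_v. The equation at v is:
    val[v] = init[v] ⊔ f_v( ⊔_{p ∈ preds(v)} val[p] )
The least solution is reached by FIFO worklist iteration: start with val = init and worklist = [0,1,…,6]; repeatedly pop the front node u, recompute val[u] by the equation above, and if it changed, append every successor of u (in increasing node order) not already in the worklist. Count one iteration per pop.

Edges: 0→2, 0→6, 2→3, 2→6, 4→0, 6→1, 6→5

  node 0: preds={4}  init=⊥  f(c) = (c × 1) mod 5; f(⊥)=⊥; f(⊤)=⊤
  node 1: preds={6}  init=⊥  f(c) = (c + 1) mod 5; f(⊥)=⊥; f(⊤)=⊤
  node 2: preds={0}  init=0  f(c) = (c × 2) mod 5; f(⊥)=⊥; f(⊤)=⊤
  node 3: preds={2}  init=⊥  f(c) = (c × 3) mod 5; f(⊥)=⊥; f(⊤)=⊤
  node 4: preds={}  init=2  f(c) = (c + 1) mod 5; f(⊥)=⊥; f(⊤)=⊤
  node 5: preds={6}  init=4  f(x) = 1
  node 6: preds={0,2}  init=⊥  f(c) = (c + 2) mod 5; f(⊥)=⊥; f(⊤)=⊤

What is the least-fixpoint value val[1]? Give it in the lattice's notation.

Iteration log — 9 steps:
  step 1. node 0  ⊔preds=2  new=2  old=⊥  +wl: 
  step 2. node 1  ⊔preds=⊥  new=⊥  stable
  step 3. node 2  ⊔preds=2  new=⊤  old=0  +wl: 
  step 4. node 3  ⊔preds=⊤  new=⊤  old=⊥  +wl: 
  step 5. node 4  ⊔preds=⊥  new=2  stable
  step 6. node 5  ⊔preds=⊥  new=⊤  old=4  +wl: 
  step 7. node 6  ⊔preds=⊤  new=⊤  old=⊥  +wl: 1,5
  step 8. node 1  ⊔preds=⊤  new=⊤  old=⊥  +wl: 
  step 9. node 5  ⊔preds=⊤  new=⊤  stable

Least fixpoint reached:
  node 0: 2
  node 1: ⊤
  node 2: ⊤
  node 3: ⊤
  node 4: 2
  node 5: ⊤
  node 6: ⊤

⊤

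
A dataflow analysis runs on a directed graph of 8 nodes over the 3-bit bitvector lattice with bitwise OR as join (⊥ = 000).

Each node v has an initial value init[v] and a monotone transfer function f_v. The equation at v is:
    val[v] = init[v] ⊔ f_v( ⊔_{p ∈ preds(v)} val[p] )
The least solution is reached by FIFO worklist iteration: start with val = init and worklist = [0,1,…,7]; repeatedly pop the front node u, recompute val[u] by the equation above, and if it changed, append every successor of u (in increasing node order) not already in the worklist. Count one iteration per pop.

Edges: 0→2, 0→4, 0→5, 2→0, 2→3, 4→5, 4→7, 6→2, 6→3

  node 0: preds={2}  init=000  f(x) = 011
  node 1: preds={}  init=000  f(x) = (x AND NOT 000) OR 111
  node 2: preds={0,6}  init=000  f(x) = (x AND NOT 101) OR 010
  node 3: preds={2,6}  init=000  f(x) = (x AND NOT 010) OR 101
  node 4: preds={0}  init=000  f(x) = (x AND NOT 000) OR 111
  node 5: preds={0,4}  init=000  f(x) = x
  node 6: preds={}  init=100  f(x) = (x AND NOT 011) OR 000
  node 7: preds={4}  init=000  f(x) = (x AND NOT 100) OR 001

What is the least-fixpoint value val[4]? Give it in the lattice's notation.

111

Trace (9 dequeues):
  [1] u=0 | in 000 | out 011 | prev 000 | push {}
  [2] u=1 | in 000 | out 111 | prev 000 | push {}
  [3] u=2 | in 111 | out 010 | prev 000 | push {0}
  [4] u=3 | in 110 | out 101 | prev 000 | push {}
  [5] u=4 | in 011 | out 111 | prev 000 | push {}
  [6] u=5 | in 111 | out 111 | prev 000 | push {}
  [7] u=6 | in 000 | out 100 | ==
  [8] u=7 | in 111 | out 011 | prev 000 | push {}
  [9] u=0 | in 010 | out 011 | ==

Converged values:
  [0] 011
  [1] 111
  [2] 010
  [3] 101
  [4] 111
  [5] 111
  [6] 100
  [7] 011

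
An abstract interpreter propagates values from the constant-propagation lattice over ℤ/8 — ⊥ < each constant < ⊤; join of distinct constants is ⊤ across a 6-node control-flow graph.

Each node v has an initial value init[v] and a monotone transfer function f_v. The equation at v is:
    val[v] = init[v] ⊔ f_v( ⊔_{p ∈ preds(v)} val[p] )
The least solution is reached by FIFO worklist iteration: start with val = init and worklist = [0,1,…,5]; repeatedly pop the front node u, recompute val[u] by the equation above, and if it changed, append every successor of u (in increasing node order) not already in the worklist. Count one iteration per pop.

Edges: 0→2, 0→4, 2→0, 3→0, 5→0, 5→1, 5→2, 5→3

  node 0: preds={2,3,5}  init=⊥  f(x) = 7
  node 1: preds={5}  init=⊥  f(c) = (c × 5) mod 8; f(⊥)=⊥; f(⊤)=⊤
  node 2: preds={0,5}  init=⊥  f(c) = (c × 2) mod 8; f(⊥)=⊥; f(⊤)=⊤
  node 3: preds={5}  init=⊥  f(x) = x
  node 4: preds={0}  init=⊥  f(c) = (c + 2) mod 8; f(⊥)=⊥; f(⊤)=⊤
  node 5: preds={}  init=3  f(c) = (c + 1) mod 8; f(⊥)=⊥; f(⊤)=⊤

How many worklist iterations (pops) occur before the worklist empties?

7

Worklist (7 pops):
  #1 pop 0: in=3 → 7 (was ⊥); enqueue []
  #2 pop 1: in=3 → 7 (was ⊥); enqueue []
  #3 pop 2: in=⊤ → ⊤ (was ⊥); enqueue [0]
  #4 pop 3: in=3 → 3 (was ⊥); enqueue []
  #5 pop 4: in=7 → 1 (was ⊥); enqueue []
  #6 pop 5: in=⊥ → 3 (no change)
  #7 pop 0: in=⊤ → 7 (no change)

Fixpoint:
  val[0] = 7
  val[1] = 7
  val[2] = ⊤
  val[3] = 3
  val[4] = 1
  val[5] = 3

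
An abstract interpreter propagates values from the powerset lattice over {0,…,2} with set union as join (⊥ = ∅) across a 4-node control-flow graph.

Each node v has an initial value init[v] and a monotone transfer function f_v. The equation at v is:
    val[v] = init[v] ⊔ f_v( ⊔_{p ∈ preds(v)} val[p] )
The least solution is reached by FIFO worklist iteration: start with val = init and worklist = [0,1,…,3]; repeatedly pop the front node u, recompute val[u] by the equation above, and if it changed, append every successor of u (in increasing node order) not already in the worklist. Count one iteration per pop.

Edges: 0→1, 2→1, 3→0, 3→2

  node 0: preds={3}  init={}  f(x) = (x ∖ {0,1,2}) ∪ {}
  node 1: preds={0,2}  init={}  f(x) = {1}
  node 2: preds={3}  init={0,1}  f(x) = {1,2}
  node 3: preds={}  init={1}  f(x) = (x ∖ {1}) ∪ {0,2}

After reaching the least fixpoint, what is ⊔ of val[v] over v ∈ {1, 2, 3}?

{0,1,2}

Worklist (7 pops):
  #1 pop 0: in={1} → {} (no change)
  #2 pop 1: in={0,1} → {1} (was {}); enqueue []
  #3 pop 2: in={1} → {0,1,2} (was {0,1}); enqueue [1]
  #4 pop 3: in={} → {0,1,2} (was {1}); enqueue [0,2]
  #5 pop 1: in={0,1,2} → {1} (no change)
  #6 pop 0: in={0,1,2} → {} (no change)
  #7 pop 2: in={0,1,2} → {0,1,2} (no change)

Fixpoint:
  val[0] = {}
  val[1] = {1}
  val[2] = {0,1,2}
  val[3] = {0,1,2}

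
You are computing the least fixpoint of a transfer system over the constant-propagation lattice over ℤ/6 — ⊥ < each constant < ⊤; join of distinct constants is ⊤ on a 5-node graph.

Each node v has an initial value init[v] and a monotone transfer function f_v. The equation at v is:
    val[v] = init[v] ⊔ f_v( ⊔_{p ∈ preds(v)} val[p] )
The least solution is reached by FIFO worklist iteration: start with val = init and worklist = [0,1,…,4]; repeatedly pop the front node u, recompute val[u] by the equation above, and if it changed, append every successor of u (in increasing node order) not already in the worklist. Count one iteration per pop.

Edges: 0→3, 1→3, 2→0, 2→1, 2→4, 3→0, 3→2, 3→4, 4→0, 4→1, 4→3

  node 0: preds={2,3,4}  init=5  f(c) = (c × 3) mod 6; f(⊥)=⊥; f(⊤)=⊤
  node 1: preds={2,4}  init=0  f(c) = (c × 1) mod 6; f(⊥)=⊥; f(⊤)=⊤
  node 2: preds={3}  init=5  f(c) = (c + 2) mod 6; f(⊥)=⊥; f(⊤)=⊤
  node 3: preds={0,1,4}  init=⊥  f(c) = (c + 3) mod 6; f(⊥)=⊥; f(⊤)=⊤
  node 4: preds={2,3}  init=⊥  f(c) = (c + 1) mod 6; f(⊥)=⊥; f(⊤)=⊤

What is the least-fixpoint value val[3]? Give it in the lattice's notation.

Iteration log — 11 steps:
  step 1. node 0  ⊔preds=5  new=⊤  old=5  +wl: 
  step 2. node 1  ⊔preds=5  new=⊤  old=0  +wl: 
  step 3. node 2  ⊔preds=⊥  new=5  stable
  step 4. node 3  ⊔preds=⊤  new=⊤  old=⊥  +wl: 0,2
  step 5. node 4  ⊔preds=⊤  new=⊤  old=⊥  +wl: 1,3
  step 6. node 0  ⊔preds=⊤  new=⊤  stable
  step 7. node 2  ⊔preds=⊤  new=⊤  old=5  +wl: 0,4
  step 8. node 1  ⊔preds=⊤  new=⊤  stable
  step 9. node 3  ⊔preds=⊤  new=⊤  stable
  step 10. node 0  ⊔preds=⊤  new=⊤  stable
  step 11. node 4  ⊔preds=⊤  new=⊤  stable

Least fixpoint reached:
  node 0: ⊤
  node 1: ⊤
  node 2: ⊤
  node 3: ⊤
  node 4: ⊤

⊤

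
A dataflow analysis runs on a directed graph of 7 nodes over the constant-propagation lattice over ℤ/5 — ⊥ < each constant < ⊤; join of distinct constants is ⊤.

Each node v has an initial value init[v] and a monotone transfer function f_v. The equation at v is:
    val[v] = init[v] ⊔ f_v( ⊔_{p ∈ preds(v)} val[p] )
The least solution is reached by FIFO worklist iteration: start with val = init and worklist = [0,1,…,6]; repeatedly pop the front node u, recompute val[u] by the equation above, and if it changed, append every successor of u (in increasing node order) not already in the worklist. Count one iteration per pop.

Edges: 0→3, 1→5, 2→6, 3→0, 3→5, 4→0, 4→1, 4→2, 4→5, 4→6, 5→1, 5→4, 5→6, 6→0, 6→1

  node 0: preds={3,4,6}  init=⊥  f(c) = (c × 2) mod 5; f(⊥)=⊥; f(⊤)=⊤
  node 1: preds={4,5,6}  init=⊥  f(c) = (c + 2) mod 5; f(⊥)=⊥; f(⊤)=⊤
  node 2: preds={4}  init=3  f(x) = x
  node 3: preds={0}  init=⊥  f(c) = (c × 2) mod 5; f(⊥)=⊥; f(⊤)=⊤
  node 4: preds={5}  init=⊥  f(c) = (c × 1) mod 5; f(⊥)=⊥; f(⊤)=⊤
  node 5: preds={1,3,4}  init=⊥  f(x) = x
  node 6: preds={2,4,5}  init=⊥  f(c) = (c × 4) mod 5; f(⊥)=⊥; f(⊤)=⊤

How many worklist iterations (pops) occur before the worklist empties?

Iteration log — 21 steps:
  step 1. node 0  ⊔preds=⊥  new=⊥  stable
  step 2. node 1  ⊔preds=⊥  new=⊥  stable
  step 3. node 2  ⊔preds=⊥  new=3  stable
  step 4. node 3  ⊔preds=⊥  new=⊥  stable
  step 5. node 4  ⊔preds=⊥  new=⊥  stable
  step 6. node 5  ⊔preds=⊥  new=⊥  stable
  step 7. node 6  ⊔preds=3  new=2  old=⊥  +wl: 0,1
  step 8. node 0  ⊔preds=2  new=4  old=⊥  +wl: 3
  step 9. node 1  ⊔preds=2  new=4  old=⊥  +wl: 5
  step 10. node 3  ⊔preds=4  new=3  old=⊥  +wl: 0
  step 11. node 5  ⊔preds=⊤  new=⊤  old=⊥  +wl: 1,4,6
  step 12. node 0  ⊔preds=⊤  new=⊤  old=4  +wl: 3
  step 13. node 1  ⊔preds=⊤  new=⊤  old=4  +wl: 5
  step 14. node 4  ⊔preds=⊤  new=⊤  old=⊥  +wl: 0,1,2
  step 15. node 6  ⊔preds=⊤  new=⊤  old=2  +wl: 
  step 16. node 3  ⊔preds=⊤  new=⊤  old=3  +wl: 
  step 17. node 5  ⊔preds=⊤  new=⊤  stable
  step 18. node 0  ⊔preds=⊤  new=⊤  stable
  step 19. node 1  ⊔preds=⊤  new=⊤  stable
  step 20. node 2  ⊔preds=⊤  new=⊤  old=3  +wl: 6
  step 21. node 6  ⊔preds=⊤  new=⊤  stable

Least fixpoint reached:
  node 0: ⊤
  node 1: ⊤
  node 2: ⊤
  node 3: ⊤
  node 4: ⊤
  node 5: ⊤
  node 6: ⊤

21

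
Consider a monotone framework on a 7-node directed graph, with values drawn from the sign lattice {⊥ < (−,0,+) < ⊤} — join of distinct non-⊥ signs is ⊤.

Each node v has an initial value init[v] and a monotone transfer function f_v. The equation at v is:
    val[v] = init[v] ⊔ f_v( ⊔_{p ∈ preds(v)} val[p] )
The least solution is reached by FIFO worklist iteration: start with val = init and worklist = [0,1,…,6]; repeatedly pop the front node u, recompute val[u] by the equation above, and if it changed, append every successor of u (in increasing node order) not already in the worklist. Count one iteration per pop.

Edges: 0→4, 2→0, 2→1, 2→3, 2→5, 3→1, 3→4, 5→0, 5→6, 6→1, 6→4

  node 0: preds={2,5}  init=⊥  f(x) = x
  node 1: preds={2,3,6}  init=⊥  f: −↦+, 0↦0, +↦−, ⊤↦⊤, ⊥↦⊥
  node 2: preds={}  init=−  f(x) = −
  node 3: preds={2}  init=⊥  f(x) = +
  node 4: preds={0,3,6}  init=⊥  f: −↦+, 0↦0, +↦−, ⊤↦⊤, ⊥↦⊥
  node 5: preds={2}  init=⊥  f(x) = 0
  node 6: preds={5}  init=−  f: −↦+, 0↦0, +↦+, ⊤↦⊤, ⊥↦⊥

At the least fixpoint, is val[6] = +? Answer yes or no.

no

Trace (10 dequeues):
  [1] u=0 | in − | out − | prev ⊥ | push {}
  [2] u=1 | in − | out + | prev ⊥ | push {}
  [3] u=2 | in ⊥ | out − | ==
  [4] u=3 | in − | out + | prev ⊥ | push {1}
  [5] u=4 | in ⊤ | out ⊤ | prev ⊥ | push {}
  [6] u=5 | in − | out 0 | prev ⊥ | push {0}
  [7] u=6 | in 0 | out ⊤ | prev − | push {4}
  [8] u=1 | in ⊤ | out ⊤ | prev + | push {}
  [9] u=0 | in ⊤ | out ⊤ | prev − | push {}
  [10] u=4 | in ⊤ | out ⊤ | ==

Converged values:
  [0] ⊤
  [1] ⊤
  [2] −
  [3] +
  [4] ⊤
  [5] 0
  [6] ⊤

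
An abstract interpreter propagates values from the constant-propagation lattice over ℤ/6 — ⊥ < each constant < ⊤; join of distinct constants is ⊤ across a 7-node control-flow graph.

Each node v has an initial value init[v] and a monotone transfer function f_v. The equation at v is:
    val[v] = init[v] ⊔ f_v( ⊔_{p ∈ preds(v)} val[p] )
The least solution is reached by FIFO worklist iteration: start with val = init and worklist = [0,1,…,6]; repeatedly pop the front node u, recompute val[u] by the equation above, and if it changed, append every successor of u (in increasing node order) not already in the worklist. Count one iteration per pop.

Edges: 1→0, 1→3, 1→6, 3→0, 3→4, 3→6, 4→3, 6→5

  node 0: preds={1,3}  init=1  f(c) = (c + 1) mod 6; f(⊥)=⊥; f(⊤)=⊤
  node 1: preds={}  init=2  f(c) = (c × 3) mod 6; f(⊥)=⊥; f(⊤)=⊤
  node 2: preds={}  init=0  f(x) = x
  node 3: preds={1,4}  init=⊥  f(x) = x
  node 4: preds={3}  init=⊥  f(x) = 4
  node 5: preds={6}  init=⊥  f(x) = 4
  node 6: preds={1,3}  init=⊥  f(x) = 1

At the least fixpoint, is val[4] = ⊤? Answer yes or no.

Worklist (13 pops):
  #1 pop 0: in=2 → ⊤ (was 1); enqueue []
  #2 pop 1: in=⊥ → 2 (no change)
  #3 pop 2: in=⊥ → 0 (no change)
  #4 pop 3: in=2 → 2 (was ⊥); enqueue [0]
  #5 pop 4: in=2 → 4 (was ⊥); enqueue [3]
  #6 pop 5: in=⊥ → 4 (was ⊥); enqueue []
  #7 pop 6: in=2 → 1 (was ⊥); enqueue [5]
  #8 pop 0: in=2 → ⊤ (no change)
  #9 pop 3: in=⊤ → ⊤ (was 2); enqueue [0,4,6]
  #10 pop 5: in=1 → 4 (no change)
  #11 pop 0: in=⊤ → ⊤ (no change)
  #12 pop 4: in=⊤ → 4 (no change)
  #13 pop 6: in=⊤ → 1 (no change)

Fixpoint:
  val[0] = ⊤
  val[1] = 2
  val[2] = 0
  val[3] = ⊤
  val[4] = 4
  val[5] = 4
  val[6] = 1

no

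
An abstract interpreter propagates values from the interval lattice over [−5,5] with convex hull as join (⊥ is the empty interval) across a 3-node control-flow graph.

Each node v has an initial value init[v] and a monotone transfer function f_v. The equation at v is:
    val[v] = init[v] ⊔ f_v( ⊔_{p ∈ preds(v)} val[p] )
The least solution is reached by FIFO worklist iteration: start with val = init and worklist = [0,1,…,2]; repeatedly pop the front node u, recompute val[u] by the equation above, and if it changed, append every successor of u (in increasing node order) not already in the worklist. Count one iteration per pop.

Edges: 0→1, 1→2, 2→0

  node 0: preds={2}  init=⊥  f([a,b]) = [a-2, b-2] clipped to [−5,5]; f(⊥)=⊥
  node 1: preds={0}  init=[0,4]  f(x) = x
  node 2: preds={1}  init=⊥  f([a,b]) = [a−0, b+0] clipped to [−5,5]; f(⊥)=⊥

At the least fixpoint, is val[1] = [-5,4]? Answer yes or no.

yes

Trace (13 dequeues):
  [1] u=0 | in ⊥ | out ⊥ | ==
  [2] u=1 | in ⊥ | out [0,4] | ==
  [3] u=2 | in [0,4] | out [0,4] | prev ⊥ | push {0}
  [4] u=0 | in [0,4] | out [-2,2] | prev ⊥ | push {1}
  [5] u=1 | in [-2,2] | out [-2,4] | prev [0,4] | push {2}
  [6] u=2 | in [-2,4] | out [-2,4] | prev [0,4] | push {0}
  [7] u=0 | in [-2,4] | out [-4,2] | prev [-2,2] | push {1}
  [8] u=1 | in [-4,2] | out [-4,4] | prev [-2,4] | push {2}
  [9] u=2 | in [-4,4] | out [-4,4] | prev [-2,4] | push {0}
  [10] u=0 | in [-4,4] | out [-5,2] | prev [-4,2] | push {1}
  [11] u=1 | in [-5,2] | out [-5,4] | prev [-4,4] | push {2}
  [12] u=2 | in [-5,4] | out [-5,4] | prev [-4,4] | push {0}
  [13] u=0 | in [-5,4] | out [-5,2] | ==

Converged values:
  [0] [-5,2]
  [1] [-5,4]
  [2] [-5,4]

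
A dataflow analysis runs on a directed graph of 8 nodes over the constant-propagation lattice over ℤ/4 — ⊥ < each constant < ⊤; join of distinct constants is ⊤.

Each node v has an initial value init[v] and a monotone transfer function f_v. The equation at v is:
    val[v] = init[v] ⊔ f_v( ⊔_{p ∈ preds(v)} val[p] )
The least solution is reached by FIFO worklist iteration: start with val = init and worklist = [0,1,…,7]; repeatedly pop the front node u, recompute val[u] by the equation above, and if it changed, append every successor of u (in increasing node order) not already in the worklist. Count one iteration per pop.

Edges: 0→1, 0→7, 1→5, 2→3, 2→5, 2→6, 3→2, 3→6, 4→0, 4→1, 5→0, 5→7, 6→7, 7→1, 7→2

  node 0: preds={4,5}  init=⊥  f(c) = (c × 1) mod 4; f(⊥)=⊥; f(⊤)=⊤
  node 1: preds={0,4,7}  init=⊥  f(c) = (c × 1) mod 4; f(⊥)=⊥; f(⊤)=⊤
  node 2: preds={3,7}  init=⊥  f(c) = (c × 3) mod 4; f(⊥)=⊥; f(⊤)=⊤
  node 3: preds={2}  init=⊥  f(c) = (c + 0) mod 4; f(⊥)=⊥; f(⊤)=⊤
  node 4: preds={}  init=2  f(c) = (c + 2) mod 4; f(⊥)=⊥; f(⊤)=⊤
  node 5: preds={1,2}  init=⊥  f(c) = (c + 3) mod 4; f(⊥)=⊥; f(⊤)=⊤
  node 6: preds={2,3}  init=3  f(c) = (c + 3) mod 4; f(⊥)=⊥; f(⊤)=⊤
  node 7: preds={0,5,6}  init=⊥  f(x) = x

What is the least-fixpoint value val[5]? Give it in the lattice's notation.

Trace (18 dequeues):
  [1] u=0 | in 2 | out 2 | prev ⊥ | push {}
  [2] u=1 | in 2 | out 2 | prev ⊥ | push {}
  [3] u=2 | in ⊥ | out ⊥ | ==
  [4] u=3 | in ⊥ | out ⊥ | ==
  [5] u=4 | in ⊥ | out 2 | ==
  [6] u=5 | in 2 | out 1 | prev ⊥ | push {0}
  [7] u=6 | in ⊥ | out 3 | ==
  [8] u=7 | in ⊤ | out ⊤ | prev ⊥ | push {1,2}
  [9] u=0 | in ⊤ | out ⊤ | prev 2 | push {7}
  [10] u=1 | in ⊤ | out ⊤ | prev 2 | push {5}
  [11] u=2 | in ⊤ | out ⊤ | prev ⊥ | push {3,6}
  [12] u=7 | in ⊤ | out ⊤ | ==
  [13] u=5 | in ⊤ | out ⊤ | prev 1 | push {0,7}
  [14] u=3 | in ⊤ | out ⊤ | prev ⊥ | push {2}
  [15] u=6 | in ⊤ | out ⊤ | prev 3 | push {}
  [16] u=0 | in ⊤ | out ⊤ | ==
  [17] u=7 | in ⊤ | out ⊤ | ==
  [18] u=2 | in ⊤ | out ⊤ | ==

Converged values:
  [0] ⊤
  [1] ⊤
  [2] ⊤
  [3] ⊤
  [4] 2
  [5] ⊤
  [6] ⊤
  [7] ⊤

⊤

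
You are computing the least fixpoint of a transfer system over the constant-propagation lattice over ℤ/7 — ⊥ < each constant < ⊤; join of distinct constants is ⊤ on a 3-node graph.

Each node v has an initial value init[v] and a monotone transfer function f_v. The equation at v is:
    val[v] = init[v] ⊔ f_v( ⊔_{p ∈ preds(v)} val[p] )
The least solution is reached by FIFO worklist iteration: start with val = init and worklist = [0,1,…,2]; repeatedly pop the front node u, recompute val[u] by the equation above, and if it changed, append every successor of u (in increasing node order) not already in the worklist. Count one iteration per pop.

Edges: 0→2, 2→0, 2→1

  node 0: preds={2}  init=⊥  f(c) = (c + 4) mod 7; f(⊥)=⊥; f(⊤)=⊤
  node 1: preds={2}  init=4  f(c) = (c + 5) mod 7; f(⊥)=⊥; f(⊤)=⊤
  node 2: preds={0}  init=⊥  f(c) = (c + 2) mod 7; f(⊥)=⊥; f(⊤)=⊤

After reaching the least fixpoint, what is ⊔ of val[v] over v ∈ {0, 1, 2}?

Trace (3 dequeues):
  [1] u=0 | in ⊥ | out ⊥ | ==
  [2] u=1 | in ⊥ | out 4 | ==
  [3] u=2 | in ⊥ | out ⊥ | ==

Converged values:
  [0] ⊥
  [1] 4
  [2] ⊥

4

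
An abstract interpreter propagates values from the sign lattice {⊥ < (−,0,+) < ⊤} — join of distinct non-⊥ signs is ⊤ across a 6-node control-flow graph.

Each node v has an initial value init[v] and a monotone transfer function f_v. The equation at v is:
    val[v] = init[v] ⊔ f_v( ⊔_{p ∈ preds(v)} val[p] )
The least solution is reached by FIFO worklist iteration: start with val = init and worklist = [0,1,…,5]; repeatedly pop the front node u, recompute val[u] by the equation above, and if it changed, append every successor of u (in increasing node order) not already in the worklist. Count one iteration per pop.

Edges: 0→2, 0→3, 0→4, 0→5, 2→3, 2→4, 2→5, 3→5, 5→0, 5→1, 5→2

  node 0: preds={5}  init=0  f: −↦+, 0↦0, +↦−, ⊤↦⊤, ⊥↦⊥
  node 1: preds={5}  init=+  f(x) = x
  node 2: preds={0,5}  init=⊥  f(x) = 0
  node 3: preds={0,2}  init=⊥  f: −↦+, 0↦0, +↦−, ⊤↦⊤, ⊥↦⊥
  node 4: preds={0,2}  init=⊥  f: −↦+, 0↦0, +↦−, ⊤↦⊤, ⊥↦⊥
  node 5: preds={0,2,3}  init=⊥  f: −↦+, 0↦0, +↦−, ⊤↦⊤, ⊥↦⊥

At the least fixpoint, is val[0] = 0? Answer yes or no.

Trace (9 dequeues):
  [1] u=0 | in ⊥ | out 0 | ==
  [2] u=1 | in ⊥ | out + | ==
  [3] u=2 | in 0 | out 0 | prev ⊥ | push {}
  [4] u=3 | in 0 | out 0 | prev ⊥ | push {}
  [5] u=4 | in 0 | out 0 | prev ⊥ | push {}
  [6] u=5 | in 0 | out 0 | prev ⊥ | push {0,1,2}
  [7] u=0 | in 0 | out 0 | ==
  [8] u=1 | in 0 | out ⊤ | prev + | push {}
  [9] u=2 | in 0 | out 0 | ==

Converged values:
  [0] 0
  [1] ⊤
  [2] 0
  [3] 0
  [4] 0
  [5] 0

yes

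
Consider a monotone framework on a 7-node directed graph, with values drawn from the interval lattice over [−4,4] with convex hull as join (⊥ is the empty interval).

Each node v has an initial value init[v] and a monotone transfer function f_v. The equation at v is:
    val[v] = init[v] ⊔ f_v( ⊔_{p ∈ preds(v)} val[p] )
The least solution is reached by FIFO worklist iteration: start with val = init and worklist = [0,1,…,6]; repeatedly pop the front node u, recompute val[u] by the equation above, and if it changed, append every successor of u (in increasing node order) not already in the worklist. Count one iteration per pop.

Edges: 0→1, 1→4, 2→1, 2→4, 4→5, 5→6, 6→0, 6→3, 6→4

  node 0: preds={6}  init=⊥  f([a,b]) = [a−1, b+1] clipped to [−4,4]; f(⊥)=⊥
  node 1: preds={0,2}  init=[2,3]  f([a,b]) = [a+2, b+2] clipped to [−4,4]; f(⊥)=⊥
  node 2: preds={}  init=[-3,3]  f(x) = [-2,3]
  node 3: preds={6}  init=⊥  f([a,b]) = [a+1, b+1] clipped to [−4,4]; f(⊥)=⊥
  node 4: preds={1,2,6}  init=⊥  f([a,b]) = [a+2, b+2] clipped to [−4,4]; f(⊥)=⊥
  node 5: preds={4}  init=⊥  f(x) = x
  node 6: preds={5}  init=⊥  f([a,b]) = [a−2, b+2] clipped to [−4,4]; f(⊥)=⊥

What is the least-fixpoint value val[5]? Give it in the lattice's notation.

[-1,4]

Trace (12 dequeues):
  [1] u=0 | in ⊥ | out ⊥ | ==
  [2] u=1 | in [-3,3] | out [-1,4] | prev [2,3] | push {}
  [3] u=2 | in ⊥ | out [-3,3] | ==
  [4] u=3 | in ⊥ | out ⊥ | ==
  [5] u=4 | in [-3,4] | out [-1,4] | prev ⊥ | push {}
  [6] u=5 | in [-1,4] | out [-1,4] | prev ⊥ | push {}
  [7] u=6 | in [-1,4] | out [-3,4] | prev ⊥ | push {0,3,4}
  [8] u=0 | in [-3,4] | out [-4,4] | prev ⊥ | push {1}
  [9] u=3 | in [-3,4] | out [-2,4] | prev ⊥ | push {}
  [10] u=4 | in [-3,4] | out [-1,4] | ==
  [11] u=1 | in [-4,4] | out [-2,4] | prev [-1,4] | push {4}
  [12] u=4 | in [-3,4] | out [-1,4] | ==

Converged values:
  [0] [-4,4]
  [1] [-2,4]
  [2] [-3,3]
  [3] [-2,4]
  [4] [-1,4]
  [5] [-1,4]
  [6] [-3,4]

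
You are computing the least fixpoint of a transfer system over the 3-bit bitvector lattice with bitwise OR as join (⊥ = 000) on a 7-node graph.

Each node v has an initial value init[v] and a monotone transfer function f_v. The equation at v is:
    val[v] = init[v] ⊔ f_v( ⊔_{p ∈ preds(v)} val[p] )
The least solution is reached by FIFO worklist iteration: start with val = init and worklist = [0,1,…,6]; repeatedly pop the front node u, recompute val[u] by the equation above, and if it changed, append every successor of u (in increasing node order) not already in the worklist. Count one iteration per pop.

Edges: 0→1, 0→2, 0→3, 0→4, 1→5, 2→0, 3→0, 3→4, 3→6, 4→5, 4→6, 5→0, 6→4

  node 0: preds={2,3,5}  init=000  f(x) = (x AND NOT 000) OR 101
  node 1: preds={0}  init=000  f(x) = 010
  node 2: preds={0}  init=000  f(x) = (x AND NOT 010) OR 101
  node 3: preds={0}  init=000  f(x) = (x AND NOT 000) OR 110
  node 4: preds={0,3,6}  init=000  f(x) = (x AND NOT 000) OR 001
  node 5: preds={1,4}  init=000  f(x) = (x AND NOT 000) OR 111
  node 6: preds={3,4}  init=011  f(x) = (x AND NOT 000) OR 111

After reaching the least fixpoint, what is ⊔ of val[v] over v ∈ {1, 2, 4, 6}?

111

Iteration log — 12 steps:
  step 1. node 0  ⊔preds=000  new=101  old=000  +wl: 
  step 2. node 1  ⊔preds=101  new=010  old=000  +wl: 
  step 3. node 2  ⊔preds=101  new=101  old=000  +wl: 0
  step 4. node 3  ⊔preds=101  new=111  old=000  +wl: 
  step 5. node 4  ⊔preds=111  new=111  old=000  +wl: 
  step 6. node 5  ⊔preds=111  new=111  old=000  +wl: 
  step 7. node 6  ⊔preds=111  new=111  old=011  +wl: 4
  step 8. node 0  ⊔preds=111  new=111  old=101  +wl: 1,2,3
  step 9. node 4  ⊔preds=111  new=111  stable
  step 10. node 1  ⊔preds=111  new=010  stable
  step 11. node 2  ⊔preds=111  new=101  stable
  step 12. node 3  ⊔preds=111  new=111  stable

Least fixpoint reached:
  node 0: 111
  node 1: 010
  node 2: 101
  node 3: 111
  node 4: 111
  node 5: 111
  node 6: 111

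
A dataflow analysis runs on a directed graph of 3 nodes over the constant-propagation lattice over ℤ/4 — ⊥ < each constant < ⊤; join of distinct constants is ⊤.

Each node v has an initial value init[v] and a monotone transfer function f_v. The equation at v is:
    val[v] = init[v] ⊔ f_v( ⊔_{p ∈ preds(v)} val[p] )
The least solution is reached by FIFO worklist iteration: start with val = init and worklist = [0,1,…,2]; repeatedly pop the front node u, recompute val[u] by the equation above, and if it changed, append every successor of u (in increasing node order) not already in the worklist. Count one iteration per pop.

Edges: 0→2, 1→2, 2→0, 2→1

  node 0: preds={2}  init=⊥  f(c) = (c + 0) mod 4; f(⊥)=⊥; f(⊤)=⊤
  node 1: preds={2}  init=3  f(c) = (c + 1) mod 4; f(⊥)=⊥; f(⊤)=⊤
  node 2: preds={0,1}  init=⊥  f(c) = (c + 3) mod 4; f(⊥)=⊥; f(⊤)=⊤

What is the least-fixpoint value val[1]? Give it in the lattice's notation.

Iteration log — 9 steps:
  step 1. node 0  ⊔preds=⊥  new=⊥  stable
  step 2. node 1  ⊔preds=⊥  new=3  stable
  step 3. node 2  ⊔preds=3  new=2  old=⊥  +wl: 0,1
  step 4. node 0  ⊔preds=2  new=2  old=⊥  +wl: 2
  step 5. node 1  ⊔preds=2  new=3  stable
  step 6. node 2  ⊔preds=⊤  new=⊤  old=2  +wl: 0,1
  step 7. node 0  ⊔preds=⊤  new=⊤  old=2  +wl: 2
  step 8. node 1  ⊔preds=⊤  new=⊤  old=3  +wl: 
  step 9. node 2  ⊔preds=⊤  new=⊤  stable

Least fixpoint reached:
  node 0: ⊤
  node 1: ⊤
  node 2: ⊤

⊤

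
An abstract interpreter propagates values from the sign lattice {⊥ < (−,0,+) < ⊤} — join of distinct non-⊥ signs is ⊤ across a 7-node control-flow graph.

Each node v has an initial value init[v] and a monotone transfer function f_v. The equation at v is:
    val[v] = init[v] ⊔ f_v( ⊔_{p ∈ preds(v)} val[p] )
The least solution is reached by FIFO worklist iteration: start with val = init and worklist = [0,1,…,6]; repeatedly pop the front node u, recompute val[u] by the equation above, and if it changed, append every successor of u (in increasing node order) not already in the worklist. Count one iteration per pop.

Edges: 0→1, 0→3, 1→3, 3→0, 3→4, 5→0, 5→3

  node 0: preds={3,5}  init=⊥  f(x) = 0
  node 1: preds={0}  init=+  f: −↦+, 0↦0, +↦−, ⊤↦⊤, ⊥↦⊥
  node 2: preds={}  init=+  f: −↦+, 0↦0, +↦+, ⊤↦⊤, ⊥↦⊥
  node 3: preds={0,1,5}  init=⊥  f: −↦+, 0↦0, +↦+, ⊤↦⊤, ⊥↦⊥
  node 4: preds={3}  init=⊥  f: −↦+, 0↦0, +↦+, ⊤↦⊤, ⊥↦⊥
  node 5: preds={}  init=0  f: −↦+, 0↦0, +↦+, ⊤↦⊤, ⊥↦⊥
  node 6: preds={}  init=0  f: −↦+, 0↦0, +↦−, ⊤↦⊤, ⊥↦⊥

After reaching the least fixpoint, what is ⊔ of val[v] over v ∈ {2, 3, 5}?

Worklist (8 pops):
  #1 pop 0: in=0 → 0 (was ⊥); enqueue []
  #2 pop 1: in=0 → ⊤ (was +); enqueue []
  #3 pop 2: in=⊥ → + (no change)
  #4 pop 3: in=⊤ → ⊤ (was ⊥); enqueue [0]
  #5 pop 4: in=⊤ → ⊤ (was ⊥); enqueue []
  #6 pop 5: in=⊥ → 0 (no change)
  #7 pop 6: in=⊥ → 0 (no change)
  #8 pop 0: in=⊤ → 0 (no change)

Fixpoint:
  val[0] = 0
  val[1] = ⊤
  val[2] = +
  val[3] = ⊤
  val[4] = ⊤
  val[5] = 0
  val[6] = 0

⊤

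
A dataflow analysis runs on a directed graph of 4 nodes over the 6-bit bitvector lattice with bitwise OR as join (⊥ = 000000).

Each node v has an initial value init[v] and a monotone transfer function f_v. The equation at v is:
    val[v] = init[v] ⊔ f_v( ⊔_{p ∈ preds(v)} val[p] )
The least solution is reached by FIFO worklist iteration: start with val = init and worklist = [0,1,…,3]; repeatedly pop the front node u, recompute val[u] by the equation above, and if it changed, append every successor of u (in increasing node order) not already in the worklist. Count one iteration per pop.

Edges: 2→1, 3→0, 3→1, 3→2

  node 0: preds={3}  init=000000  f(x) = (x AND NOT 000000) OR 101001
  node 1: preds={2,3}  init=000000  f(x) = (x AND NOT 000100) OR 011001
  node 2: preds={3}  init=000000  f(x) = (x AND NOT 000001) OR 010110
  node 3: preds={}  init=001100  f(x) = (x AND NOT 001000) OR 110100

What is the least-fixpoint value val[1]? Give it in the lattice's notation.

111011

Trace (8 dequeues):
  [1] u=0 | in 001100 | out 101101 | prev 000000 | push {}
  [2] u=1 | in 001100 | out 011001 | prev 000000 | push {}
  [3] u=2 | in 001100 | out 011110 | prev 000000 | push {1}
  [4] u=3 | in 000000 | out 111100 | prev 001100 | push {0,2}
  [5] u=1 | in 111110 | out 111011 | prev 011001 | push {}
  [6] u=0 | in 111100 | out 111101 | prev 101101 | push {}
  [7] u=2 | in 111100 | out 111110 | prev 011110 | push {1}
  [8] u=1 | in 111110 | out 111011 | ==

Converged values:
  [0] 111101
  [1] 111011
  [2] 111110
  [3] 111100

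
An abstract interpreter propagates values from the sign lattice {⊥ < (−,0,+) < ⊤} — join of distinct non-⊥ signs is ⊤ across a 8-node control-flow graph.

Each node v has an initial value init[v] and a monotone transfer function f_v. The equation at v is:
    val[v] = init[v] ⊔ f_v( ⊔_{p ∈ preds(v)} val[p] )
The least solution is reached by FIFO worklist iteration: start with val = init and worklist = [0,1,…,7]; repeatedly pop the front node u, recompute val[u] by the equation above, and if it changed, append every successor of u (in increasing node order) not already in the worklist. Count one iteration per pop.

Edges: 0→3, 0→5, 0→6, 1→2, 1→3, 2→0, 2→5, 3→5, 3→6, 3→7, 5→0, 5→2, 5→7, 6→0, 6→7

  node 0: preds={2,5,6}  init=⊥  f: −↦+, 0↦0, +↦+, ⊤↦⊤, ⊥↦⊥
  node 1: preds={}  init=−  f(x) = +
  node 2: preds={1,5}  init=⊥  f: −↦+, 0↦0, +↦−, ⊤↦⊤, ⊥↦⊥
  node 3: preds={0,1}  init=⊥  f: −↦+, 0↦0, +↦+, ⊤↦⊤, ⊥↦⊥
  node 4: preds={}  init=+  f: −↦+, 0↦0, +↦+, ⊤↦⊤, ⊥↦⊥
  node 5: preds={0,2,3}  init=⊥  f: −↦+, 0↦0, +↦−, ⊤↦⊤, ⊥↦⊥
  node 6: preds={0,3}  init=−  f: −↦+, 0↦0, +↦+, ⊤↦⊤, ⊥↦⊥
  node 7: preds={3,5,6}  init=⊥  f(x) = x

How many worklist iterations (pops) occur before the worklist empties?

Trace (13 dequeues):
  [1] u=0 | in − | out + | prev ⊥ | push {}
  [2] u=1 | in ⊥ | out ⊤ | prev − | push {}
  [3] u=2 | in ⊤ | out ⊤ | prev ⊥ | push {0}
  [4] u=3 | in ⊤ | out ⊤ | prev ⊥ | push {}
  [5] u=4 | in ⊥ | out + | ==
  [6] u=5 | in ⊤ | out ⊤ | prev ⊥ | push {2}
  [7] u=6 | in ⊤ | out ⊤ | prev − | push {}
  [8] u=7 | in ⊤ | out ⊤ | prev ⊥ | push {}
  [9] u=0 | in ⊤ | out ⊤ | prev + | push {3,5,6}
  [10] u=2 | in ⊤ | out ⊤ | ==
  [11] u=3 | in ⊤ | out ⊤ | ==
  [12] u=5 | in ⊤ | out ⊤ | ==
  [13] u=6 | in ⊤ | out ⊤ | ==

Converged values:
  [0] ⊤
  [1] ⊤
  [2] ⊤
  [3] ⊤
  [4] +
  [5] ⊤
  [6] ⊤
  [7] ⊤

13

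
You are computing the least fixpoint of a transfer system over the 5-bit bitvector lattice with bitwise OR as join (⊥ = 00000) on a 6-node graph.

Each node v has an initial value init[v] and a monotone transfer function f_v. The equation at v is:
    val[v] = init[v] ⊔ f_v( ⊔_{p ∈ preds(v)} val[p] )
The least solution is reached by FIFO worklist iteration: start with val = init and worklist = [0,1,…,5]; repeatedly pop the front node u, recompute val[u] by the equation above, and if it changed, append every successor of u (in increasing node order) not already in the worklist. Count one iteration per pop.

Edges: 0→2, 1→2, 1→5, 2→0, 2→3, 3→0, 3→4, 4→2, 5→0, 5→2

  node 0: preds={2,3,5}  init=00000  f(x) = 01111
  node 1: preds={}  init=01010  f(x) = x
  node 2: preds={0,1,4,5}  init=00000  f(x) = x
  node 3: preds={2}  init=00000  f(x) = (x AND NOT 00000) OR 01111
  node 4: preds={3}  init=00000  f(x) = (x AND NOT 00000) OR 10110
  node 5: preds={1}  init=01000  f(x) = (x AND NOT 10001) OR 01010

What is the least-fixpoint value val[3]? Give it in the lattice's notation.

11111

Worklist (12 pops):
  #1 pop 0: in=01000 → 01111 (was 00000); enqueue []
  #2 pop 1: in=00000 → 01010 (no change)
  #3 pop 2: in=01111 → 01111 (was 00000); enqueue [0]
  #4 pop 3: in=01111 → 01111 (was 00000); enqueue []
  #5 pop 4: in=01111 → 11111 (was 00000); enqueue [2]
  #6 pop 5: in=01010 → 01010 (was 01000); enqueue []
  #7 pop 0: in=01111 → 01111 (no change)
  #8 pop 2: in=11111 → 11111 (was 01111); enqueue [0,3]
  #9 pop 0: in=11111 → 01111 (no change)
  #10 pop 3: in=11111 → 11111 (was 01111); enqueue [0,4]
  #11 pop 0: in=11111 → 01111 (no change)
  #12 pop 4: in=11111 → 11111 (no change)

Fixpoint:
  val[0] = 01111
  val[1] = 01010
  val[2] = 11111
  val[3] = 11111
  val[4] = 11111
  val[5] = 01010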